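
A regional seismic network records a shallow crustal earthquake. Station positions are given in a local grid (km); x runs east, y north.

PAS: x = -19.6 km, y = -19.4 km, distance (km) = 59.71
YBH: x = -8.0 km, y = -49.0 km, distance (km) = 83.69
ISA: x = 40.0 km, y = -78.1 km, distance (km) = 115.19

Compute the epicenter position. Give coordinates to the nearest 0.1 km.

Circle about each station: (x + 19.6)² + (y + 19.4)² = 59.71²; (x + 8.0)² + (y + 49.0)² = 83.69²; (x − 40.0)² + (y + 78.1)² = 115.19².
Subtracting pairs of circle equations eliminates x²+y² and gives linear equations (the radical axes):
23.2 x − 59.2 y = -1734.25
119.2 x − 117.4 y = -2764.36
Solving the 2×2 system: x ≈ 9.2, y ≈ 32.9 km.

x ≈ 9.2 km, y ≈ 32.9 km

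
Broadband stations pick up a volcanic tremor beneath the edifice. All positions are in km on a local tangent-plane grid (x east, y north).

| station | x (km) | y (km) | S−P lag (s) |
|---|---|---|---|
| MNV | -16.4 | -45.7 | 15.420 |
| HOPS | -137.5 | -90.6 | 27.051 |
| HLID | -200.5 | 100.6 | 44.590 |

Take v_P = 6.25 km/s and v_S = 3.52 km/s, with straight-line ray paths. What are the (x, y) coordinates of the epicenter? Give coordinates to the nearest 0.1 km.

77.4 km east, -127.2 km north

Distance from S−P lag: d = Δt · v_P v_S / (v_P − v_S) = Δt · (6.25·3.52)/(6.25−3.52) ≈ 8.0586·Δt.
So d_MNV = 124.26, d_HOPS = 217.99, d_HLID = 359.33 km.
Circle about each station: (x + 16.4)² + (y + 45.7)² = 124.26²; (x + 137.5)² + (y + 90.6)² = 217.99²; (x + 200.5)² + (y − 100.6)² = 359.33².
Subtracting the MNV equation from the HOPS and HLID equations removes the quadratic terms:
-242.2 x − 89.8 y = -7321.93
-368.2 x + 292.6 y = -65714.34
Solving the 2×2 system: x ≈ 77.4, y ≈ -127.2 km.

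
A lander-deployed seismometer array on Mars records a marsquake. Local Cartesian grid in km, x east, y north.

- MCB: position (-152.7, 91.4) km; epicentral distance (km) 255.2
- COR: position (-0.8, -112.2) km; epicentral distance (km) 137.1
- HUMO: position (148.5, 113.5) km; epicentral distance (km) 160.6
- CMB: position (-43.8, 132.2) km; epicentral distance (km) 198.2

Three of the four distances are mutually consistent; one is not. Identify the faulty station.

COR

Solve using three stations at a time. Using MCB, HUMO, CMB (subtract circle equations pairwise → linear system) gives (x, y) ≈ (72.8, -27.9).
Distances from that point to each station vs reported:
  MCB: calculated 255.1 vs reported 255.2 → residual 0.1 km
  COR: calculated 111.9 vs reported 137.1 → residual 25.2 km
  HUMO: calculated 160.4 vs reported 160.6 → residual 0.2 km
  CMB: calculated 198.1 vs reported 198.2 → residual 0.1 km
MCB, HUMO, CMB are mutually consistent (residuals ≈ 0); COR is off by 25.2 km.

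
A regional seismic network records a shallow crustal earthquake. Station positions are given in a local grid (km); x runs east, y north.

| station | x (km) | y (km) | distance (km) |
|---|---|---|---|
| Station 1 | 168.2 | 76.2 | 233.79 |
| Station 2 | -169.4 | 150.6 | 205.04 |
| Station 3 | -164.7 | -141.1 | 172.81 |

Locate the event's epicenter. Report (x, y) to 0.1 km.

-47.4 km east, -14.2 km north

Circle about each station: (x − 168.2)² + (y − 76.2)² = 233.79²; (x + 169.4)² + (y − 150.6)² = 205.04²; (x + 164.7)² + (y + 141.1)² = 172.81².
Subtracting pairs of circle equations eliminates x²+y² and gives linear equations (the radical axes):
-675.2 x + 148.8 y = 29895.40
-665.8 x − 434.6 y = 37732.09
Solving the 2×2 system: x ≈ -47.4, y ≈ -14.2 km.
Check against Station 1 (with the unrounded x, y): √((x − 168.2)²+(y − 76.2)²) = 233.79 ≈ 233.79 km. ✓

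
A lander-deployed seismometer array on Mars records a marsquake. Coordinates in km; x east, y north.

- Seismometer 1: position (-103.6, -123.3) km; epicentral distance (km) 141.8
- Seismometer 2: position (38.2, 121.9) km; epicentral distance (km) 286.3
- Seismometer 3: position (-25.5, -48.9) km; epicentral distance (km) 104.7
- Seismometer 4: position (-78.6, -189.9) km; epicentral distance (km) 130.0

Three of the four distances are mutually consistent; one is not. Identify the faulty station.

Solve using three stations at a time. Using Seismometer 1, Seismometer 3, Seismometer 4 (subtract circle equations pairwise → linear system) gives (x, y) ≈ (37.9, -132.2).
Distances from that point to each station vs reported:
  Seismometer 1: calculated 141.8 vs reported 141.8 → residual 0.0 km
  Seismometer 2: calculated 254.1 vs reported 286.3 → residual 32.2 km
  Seismometer 3: calculated 104.7 vs reported 104.7 → residual 0.0 km
  Seismometer 4: calculated 130.0 vs reported 130.0 → residual 0.0 km
Seismometer 1, Seismometer 3, Seismometer 4 are mutually consistent (residuals ≈ 0); Seismometer 2 is off by 32.2 km.

Seismometer 2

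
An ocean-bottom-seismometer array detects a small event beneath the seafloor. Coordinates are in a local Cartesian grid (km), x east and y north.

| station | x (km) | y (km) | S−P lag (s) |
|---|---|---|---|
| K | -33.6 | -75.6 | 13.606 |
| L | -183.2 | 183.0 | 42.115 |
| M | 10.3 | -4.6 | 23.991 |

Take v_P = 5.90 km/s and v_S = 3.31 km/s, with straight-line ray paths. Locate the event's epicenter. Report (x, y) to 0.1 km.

Distance from S−P lag: d = Δt · v_P v_S / (v_P − v_S) = Δt · (5.90·3.31)/(5.90−3.31) ≈ 7.5402·Δt.
So d_K = 102.59, d_L = 317.55, d_M = 180.90 km.
Circle about each station: (x + 33.6)² + (y + 75.6)² = 102.59²; (x + 183.2)² + (y − 183.0)² = 317.55²; (x − 10.3)² + (y + 4.6)² = 180.90².
Subtracting pairs of circle equations eliminates x²+y² and gives linear equations (the radical axes):
-299.2 x + 517.2 y = -30106.37
87.8 x + 142.0 y = -28917.17
Solving the 2×2 system: x ≈ -121.5, y ≈ -128.5 km.

x ≈ -121.5 km, y ≈ -128.5 km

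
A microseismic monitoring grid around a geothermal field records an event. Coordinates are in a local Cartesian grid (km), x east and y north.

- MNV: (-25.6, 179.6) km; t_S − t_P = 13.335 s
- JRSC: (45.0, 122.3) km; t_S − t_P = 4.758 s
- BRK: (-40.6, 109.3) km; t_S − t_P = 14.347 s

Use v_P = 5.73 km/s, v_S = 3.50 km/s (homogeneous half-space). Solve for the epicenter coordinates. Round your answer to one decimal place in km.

Distance from S−P lag: d = Δt · v_P v_S / (v_P − v_S) = Δt · (5.73·3.50)/(5.73−3.50) ≈ 8.9933·Δt.
So d_MNV = 119.93, d_JRSC = 42.79, d_BRK = 129.03 km.
Circle about each station: (x + 25.6)² + (y − 179.6)² = 119.93²; (x − 45.0)² + (y − 122.3)² = 42.79²; (x + 40.6)² + (y − 109.3)² = 129.03².
Subtracting the MNV equation from the JRSC and BRK equations removes the quadratic terms:
141.2 x − 114.6 y = -3377.01
-30.0 x − 140.6 y = -21582.21
Solving the 2×2 system: x ≈ 85.8, y ≈ 135.2 km.

(85.8, 135.2)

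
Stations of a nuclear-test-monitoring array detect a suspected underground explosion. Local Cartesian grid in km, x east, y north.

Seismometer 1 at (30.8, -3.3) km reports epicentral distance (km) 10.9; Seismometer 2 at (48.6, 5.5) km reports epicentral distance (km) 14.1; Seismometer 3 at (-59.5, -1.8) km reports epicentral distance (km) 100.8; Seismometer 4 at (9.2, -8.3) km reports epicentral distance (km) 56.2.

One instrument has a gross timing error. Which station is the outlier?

Solve using three stations at a time. Using Seismometer 1, Seismometer 2, Seismometer 3 (subtract circle equations pairwise → linear system) gives (x, y) ≈ (41.2, -6.5).
Distances from that point to each station vs reported:
  Seismometer 1: calculated 10.9 vs reported 10.9 → residual 0.0 km
  Seismometer 2: calculated 14.1 vs reported 14.1 → residual 0.0 km
  Seismometer 3: calculated 100.8 vs reported 100.8 → residual 0.0 km
  Seismometer 4: calculated 32.0 vs reported 56.2 → residual 24.2 km
Seismometer 1, Seismometer 2, Seismometer 3 are mutually consistent (residuals ≈ 0); Seismometer 4 is off by 24.2 km.

Seismometer 4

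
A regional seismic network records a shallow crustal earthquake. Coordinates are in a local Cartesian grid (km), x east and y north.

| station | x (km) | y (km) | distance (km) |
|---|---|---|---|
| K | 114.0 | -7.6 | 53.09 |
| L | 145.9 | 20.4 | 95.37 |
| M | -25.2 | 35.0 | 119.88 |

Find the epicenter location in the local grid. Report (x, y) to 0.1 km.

Circle about each station: (x − 114.0)² + (y + 7.6)² = 53.09²; (x − 145.9)² + (y − 20.4)² = 95.37²; (x + 25.2)² + (y − 35.0)² = 119.88².
Subtracting the K equation from the L and M equations removes the quadratic terms:
63.8 x + 56.0 y = 2372.32
-278.4 x + 85.2 y = -22746.39
Solving the 2×2 system: x ≈ 70.2, y ≈ -37.6 km.

70.2 km east, -37.6 km north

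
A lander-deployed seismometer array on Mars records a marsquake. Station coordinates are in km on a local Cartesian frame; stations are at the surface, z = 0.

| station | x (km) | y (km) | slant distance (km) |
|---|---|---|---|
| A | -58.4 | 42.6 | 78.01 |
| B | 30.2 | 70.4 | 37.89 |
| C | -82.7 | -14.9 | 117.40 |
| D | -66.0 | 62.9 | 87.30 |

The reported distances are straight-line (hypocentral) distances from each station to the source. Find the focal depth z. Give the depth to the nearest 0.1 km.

Each station gives a sphere (x−x_i)² + (y−y_i)² + z² = d_i² (stations at z=0).
Subtracting the A sphere from B and C: z² cancels, leaving linear equations in x and y:
177.2 x + 55.6 y = 5292.79
-48.6 x − 115.0 y = -5861.22
Solving: x ≈ 15.998, y ≈ 44.206 km (keep extra digits for the depth step; rounded: 16.0, 44.2).
Then from the A sphere: z² = 78.01² − (x + 58.4)² − (y − 42.6)² with x = 15.998, y = 44.206, so z ≈ 23.408 ≈ 23.4 km.

23.4 km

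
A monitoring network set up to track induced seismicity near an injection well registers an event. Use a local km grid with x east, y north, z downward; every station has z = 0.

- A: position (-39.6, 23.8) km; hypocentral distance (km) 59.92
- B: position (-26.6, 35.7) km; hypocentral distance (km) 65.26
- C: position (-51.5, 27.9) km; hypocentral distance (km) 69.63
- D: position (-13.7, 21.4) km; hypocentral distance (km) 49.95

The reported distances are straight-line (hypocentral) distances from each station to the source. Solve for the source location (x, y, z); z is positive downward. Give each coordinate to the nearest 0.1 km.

x ≈ -9.8 km, y ≈ -23.8 km, depth ≈ 20.9 km

Each station gives a sphere (x−x_i)² + (y−y_i)² + z² = d_i² (stations at z=0).
Subtracting the A sphere from B and C: z² cancels, leaving linear equations in x and y:
26.0 x + 23.8 y = -821.01
-23.8 x + 8.2 y = 38.13
Solving: x ≈ -9.799, y ≈ -23.791 km (keep extra digits for the depth step; rounded: -9.8, -23.8).
Then from the A sphere: z² = 59.92² − (x + 39.6)² − (y − 23.8)² with x = -9.799, y = -23.791, so z ≈ 20.914 ≈ 20.9 km.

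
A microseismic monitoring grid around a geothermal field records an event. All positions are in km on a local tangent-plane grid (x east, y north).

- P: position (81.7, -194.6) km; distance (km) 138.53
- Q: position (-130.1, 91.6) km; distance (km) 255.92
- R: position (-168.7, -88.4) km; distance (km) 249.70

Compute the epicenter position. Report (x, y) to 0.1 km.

Circle about each station: (x − 81.7)² + (y + 194.6)² = 138.53²; (x + 130.1)² + (y − 91.6)² = 255.92²; (x + 168.7)² + (y + 88.4)² = 249.70².
Subtracting the P equation from the Q and R equations removes the quadratic terms:
-423.6 x + 572.4 y = -65531.97
-500.8 x + 212.4 y = -51429.33
Solving the 2×2 system: x ≈ 78.9, y ≈ -56.1 km.

x ≈ 78.9 km, y ≈ -56.1 km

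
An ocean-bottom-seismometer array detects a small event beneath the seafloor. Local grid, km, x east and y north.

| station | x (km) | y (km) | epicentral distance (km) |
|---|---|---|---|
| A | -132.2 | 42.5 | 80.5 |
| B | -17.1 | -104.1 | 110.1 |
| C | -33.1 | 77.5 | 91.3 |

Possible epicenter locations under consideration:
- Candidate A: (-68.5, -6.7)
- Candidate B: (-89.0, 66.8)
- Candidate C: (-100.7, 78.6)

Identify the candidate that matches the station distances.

Candidate A

For each candidate, compare |candidate − station| to the reported distance:
Candidate A: residuals A 0.0, B 0.0, C 0.0 → max 0.0 km
Candidate B: residuals A 30.9, B 75.3, C 34.4 → max 75.3 km
Candidate C: residuals A 32.6, B 90.8, C 23.7 → max 90.8 km
Only Candidate A has all residuals ≈ 0.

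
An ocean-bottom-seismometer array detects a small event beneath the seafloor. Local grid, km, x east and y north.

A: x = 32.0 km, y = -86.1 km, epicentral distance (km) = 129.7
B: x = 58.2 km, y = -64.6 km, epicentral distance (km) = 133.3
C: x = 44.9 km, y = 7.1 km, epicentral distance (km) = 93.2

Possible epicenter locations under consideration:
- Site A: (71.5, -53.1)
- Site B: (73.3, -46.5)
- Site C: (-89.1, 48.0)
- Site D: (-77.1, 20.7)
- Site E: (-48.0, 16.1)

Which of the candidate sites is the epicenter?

For each candidate, compare |candidate − station| to the reported distance:
Site A: residuals A 78.2, B 115.7, C 27.4 → max 115.7 km
Site B: residuals A 72.5, B 109.7, C 32.5 → max 109.7 km
Site C: residuals A 51.0, B 52.1, C 46.9 → max 52.1 km
Site D: residuals A 23.0, B 26.6, C 29.6 → max 29.6 km
Site E: residuals A 0.1, B 0.1, C 0.1 → max 0.1 km
Only Site E has all residuals ≈ 0.

Site E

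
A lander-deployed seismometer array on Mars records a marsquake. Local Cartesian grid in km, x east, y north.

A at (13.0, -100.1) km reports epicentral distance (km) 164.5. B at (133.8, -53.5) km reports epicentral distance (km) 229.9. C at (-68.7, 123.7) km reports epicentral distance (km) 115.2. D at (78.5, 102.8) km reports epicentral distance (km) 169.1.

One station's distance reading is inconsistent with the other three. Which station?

C

Solve using three stations at a time. Using A, B, D (subtract circle equations pairwise → linear system) gives (x, y) ≈ (-77.4, 37.3).
Distances from that point to each station vs reported:
  A: calculated 164.5 vs reported 164.5 → residual 0.0 km
  B: calculated 229.9 vs reported 229.9 → residual 0.0 km
  C: calculated 86.8 vs reported 115.2 → residual 28.4 km
  D: calculated 169.1 vs reported 169.1 → residual 0.0 km
A, B, D are mutually consistent (residuals ≈ 0); C is off by 28.4 km.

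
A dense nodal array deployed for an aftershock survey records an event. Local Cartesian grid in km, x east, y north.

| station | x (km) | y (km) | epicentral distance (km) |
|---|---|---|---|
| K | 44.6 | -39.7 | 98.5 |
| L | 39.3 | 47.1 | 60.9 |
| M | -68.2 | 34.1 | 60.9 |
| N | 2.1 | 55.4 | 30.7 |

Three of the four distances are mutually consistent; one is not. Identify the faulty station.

Solve using three stations at a time. Using K, L, N (subtract circle equations pairwise → linear system) gives (x, y) ≈ (-20.2, 34.4).
Distances from that point to each station vs reported:
  K: calculated 98.5 vs reported 98.5 → residual 0.0 km
  L: calculated 60.9 vs reported 60.9 → residual 0.0 km
  M: calculated 48.0 vs reported 60.9 → residual 12.9 km
  N: calculated 30.6 vs reported 30.7 → residual 0.1 km
K, L, N are mutually consistent (residuals ≈ 0); M is off by 12.9 km.

M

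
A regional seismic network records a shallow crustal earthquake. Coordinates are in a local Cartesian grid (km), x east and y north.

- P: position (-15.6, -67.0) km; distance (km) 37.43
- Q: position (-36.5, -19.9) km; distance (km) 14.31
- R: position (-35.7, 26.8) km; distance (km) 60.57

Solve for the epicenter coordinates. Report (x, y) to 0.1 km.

Circle about each station: (x + 15.6)² + (y + 67.0)² = 37.43²; (x + 36.5)² + (y + 19.9)² = 14.31²; (x + 35.7)² + (y − 26.8)² = 60.57².
Subtracting the P equation from the Q and R equations removes the quadratic terms:
-41.8 x + 94.2 y = -1807.87
-40.2 x + 187.6 y = -5007.35
Solving the 2×2 system: x ≈ -32.7, y ≈ -33.7 km.
Check against P (with the unrounded x, y): √((x + 15.6)²+(y + 67.0)²) = 37.43 ≈ 37.43 km. ✓

(-32.7, -33.7)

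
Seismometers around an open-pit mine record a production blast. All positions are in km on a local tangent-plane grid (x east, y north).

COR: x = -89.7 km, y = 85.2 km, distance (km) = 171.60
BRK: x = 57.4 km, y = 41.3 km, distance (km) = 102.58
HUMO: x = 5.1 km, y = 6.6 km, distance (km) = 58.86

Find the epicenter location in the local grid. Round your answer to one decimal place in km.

Circle about each station: (x + 89.7)² + (y − 85.2)² = 171.60²; (x − 57.4)² + (y − 41.3)² = 102.58²; (x − 5.1)² + (y − 6.6)² = 58.86².
Subtracting the COR equation from the BRK and HUMO equations removes the quadratic terms:
294.2 x − 87.8 y = 8619.22
189.6 x − 157.2 y = 10746.50
Solving the 2×2 system: x ≈ 13.9, y ≈ -51.6 km.
Check against COR (with the unrounded x, y): √((x + 89.7)²+(y − 85.2)²) = 171.60 ≈ 171.60 km. ✓

13.9 km east, -51.6 km north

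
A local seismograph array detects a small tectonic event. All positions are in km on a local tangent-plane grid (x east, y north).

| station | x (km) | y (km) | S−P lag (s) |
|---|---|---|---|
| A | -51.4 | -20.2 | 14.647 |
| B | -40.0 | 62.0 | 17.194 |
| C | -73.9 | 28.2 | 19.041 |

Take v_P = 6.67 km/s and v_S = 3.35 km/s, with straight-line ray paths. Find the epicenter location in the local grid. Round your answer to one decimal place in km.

Distance from S−P lag: d = Δt · v_P v_S / (v_P − v_S) = Δt · (6.67·3.35)/(6.67−3.35) ≈ 6.7303·Δt.
So d_A = 98.58, d_B = 115.72, d_C = 128.15 km.
Circle about each station: (x + 51.4)² + (y + 20.2)² = 98.58²; (x + 40.0)² + (y − 62.0)² = 115.72²; (x + 73.9)² + (y − 28.2)² = 128.15².
Subtracting the A equation from the B and C equations removes the quadratic terms:
22.8 x + 164.4 y = -1279.10
-45.0 x + 96.8 y = -3497.96
Solving the 2×2 system: x ≈ 47.0, y ≈ -14.3 km.

(47.0, -14.3)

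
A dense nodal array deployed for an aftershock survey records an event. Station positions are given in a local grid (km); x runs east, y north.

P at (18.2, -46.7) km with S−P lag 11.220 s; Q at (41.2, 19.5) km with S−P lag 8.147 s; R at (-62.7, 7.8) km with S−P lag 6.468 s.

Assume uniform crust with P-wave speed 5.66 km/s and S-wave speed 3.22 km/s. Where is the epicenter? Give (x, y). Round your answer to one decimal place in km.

Distance from S−P lag: d = Δt · v_P v_S / (v_P − v_S) = Δt · (5.66·3.22)/(5.66−3.22) ≈ 7.4693·Δt.
So d_P = 83.81, d_Q = 60.85, d_R = 48.31 km.
Circle about each station: (x − 18.2)² + (y + 46.7)² = 83.81²; (x − 41.2)² + (y − 19.5)² = 60.85²; (x + 62.7)² + (y − 7.8)² = 48.31².
Subtracting the P equation from the Q and R equations removes the quadratic terms:
46.0 x + 132.4 y = 2886.95
-161.8 x + 109.0 y = 6170.26
Solving the 2×2 system: x ≈ -19.0, y ≈ 28.4 km.

-19.0 km east, 28.4 km north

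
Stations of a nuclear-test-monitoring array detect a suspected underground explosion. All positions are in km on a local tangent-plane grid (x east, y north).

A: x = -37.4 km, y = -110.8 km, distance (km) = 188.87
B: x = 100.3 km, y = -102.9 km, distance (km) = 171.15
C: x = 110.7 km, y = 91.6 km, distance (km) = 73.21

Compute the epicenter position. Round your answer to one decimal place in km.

Circle about each station: (x + 37.4)² + (y + 110.8)² = 188.87²; (x − 100.3)² + (y + 102.9)² = 171.15²; (x − 110.7)² + (y − 91.6)² = 73.21².
Subtracting pairs of circle equations eliminates x²+y² and gives linear equations (the radical axes):
275.4 x + 15.8 y = 13352.65
296.2 x + 404.8 y = 37281.82
Solving the 2×2 system: x ≈ 45.1, y ≈ 59.1 km.

x ≈ 45.1 km, y ≈ 59.1 km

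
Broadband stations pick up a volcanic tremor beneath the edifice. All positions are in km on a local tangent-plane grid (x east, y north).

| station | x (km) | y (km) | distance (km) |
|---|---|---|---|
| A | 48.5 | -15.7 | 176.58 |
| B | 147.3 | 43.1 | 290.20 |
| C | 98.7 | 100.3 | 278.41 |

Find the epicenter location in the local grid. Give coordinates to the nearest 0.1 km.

Circle about each station: (x − 48.5)² + (y + 15.7)² = 176.58²; (x − 147.3)² + (y − 43.1)² = 290.20²; (x − 98.7)² + (y − 100.3)² = 278.41².
Subtracting pairs of circle equations eliminates x²+y² and gives linear equations (the radical axes):
197.6 x + 117.6 y = -32079.38
100.4 x + 232.0 y = -29128.59
Solving the 2×2 system: x ≈ -118.0, y ≈ -74.5 km.

x ≈ -118.0 km, y ≈ -74.5 km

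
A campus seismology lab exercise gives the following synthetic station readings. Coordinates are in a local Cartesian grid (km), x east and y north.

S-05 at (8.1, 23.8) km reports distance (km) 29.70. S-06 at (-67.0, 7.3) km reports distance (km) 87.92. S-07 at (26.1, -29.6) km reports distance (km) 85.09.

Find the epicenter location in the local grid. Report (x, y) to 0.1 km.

x ≈ 7.8 km, y ≈ 53.5 km

Circle about each station: (x − 8.1)² + (y − 23.8)² = 29.70²; (x + 67.0)² + (y − 7.3)² = 87.92²; (x − 26.1)² + (y + 29.6)² = 85.09².
Subtracting the S-05 equation from the S-06 and S-07 equations removes the quadratic terms:
-150.2 x − 33.0 y = -2937.60
36.0 x − 106.8 y = -5432.90
Solving the 2×2 system: x ≈ 7.8, y ≈ 53.5 km.
Check against S-05 (with the unrounded x, y): √((x − 8.1)²+(y − 23.8)²) = 29.70 ≈ 29.70 km. ✓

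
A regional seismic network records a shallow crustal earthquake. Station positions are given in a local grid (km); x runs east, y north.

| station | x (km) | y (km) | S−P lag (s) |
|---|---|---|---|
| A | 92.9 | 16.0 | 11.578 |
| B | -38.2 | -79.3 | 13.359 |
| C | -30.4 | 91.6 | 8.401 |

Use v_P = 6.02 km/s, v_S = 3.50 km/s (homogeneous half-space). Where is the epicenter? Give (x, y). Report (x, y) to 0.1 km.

-3.3 km east, 26.8 km north

Distance from S−P lag: d = Δt · v_P v_S / (v_P − v_S) = Δt · (6.02·3.50)/(6.02−3.50) ≈ 8.3611·Δt.
So d_A = 96.80, d_B = 111.70, d_C = 70.24 km.
Circle about each station: (x − 92.9)² + (y − 16.0)² = 96.80²; (x + 38.2)² + (y + 79.3)² = 111.70²; (x + 30.4)² + (y − 91.6)² = 70.24².
Subtracting the A equation from the B and C equations removes the quadratic terms:
-262.2 x − 190.6 y = -4245.33
-246.6 x + 151.2 y = 4864.89
Solving the 2×2 system: x ≈ -3.3, y ≈ 26.8 km.
Check against A (with the unrounded x, y): √((x − 92.9)²+(y − 16.0)²) = 96.80 ≈ 96.80 km. ✓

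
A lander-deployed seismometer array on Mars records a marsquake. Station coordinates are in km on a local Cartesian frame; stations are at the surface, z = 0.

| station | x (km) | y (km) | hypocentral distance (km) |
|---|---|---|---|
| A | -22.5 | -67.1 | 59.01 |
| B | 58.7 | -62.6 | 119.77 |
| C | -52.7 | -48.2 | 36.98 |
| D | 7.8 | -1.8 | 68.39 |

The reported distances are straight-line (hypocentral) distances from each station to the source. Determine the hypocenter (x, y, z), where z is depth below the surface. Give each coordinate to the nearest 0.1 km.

x ≈ -51.1 km, y ≈ -23.3 km, depth ≈ 27.3 km

Each station gives a sphere (x−x_i)² + (y−y_i)² + z² = d_i² (stations at z=0).
Subtracting the A sphere from B and C: z² cancels, leaving linear equations in x and y:
162.4 x + 9.0 y = -8506.88
-60.4 x + 37.8 y = 2206.53
Solving: x ≈ -51.093, y ≈ -23.267 km (keep extra digits for the depth step; rounded: -51.1, -23.3).
Then from the A sphere: z² = 59.01² − (x + 22.5)² − (y + 67.1)² with x = -51.093, y = -23.267, so z ≈ 27.263 ≈ 27.3 km.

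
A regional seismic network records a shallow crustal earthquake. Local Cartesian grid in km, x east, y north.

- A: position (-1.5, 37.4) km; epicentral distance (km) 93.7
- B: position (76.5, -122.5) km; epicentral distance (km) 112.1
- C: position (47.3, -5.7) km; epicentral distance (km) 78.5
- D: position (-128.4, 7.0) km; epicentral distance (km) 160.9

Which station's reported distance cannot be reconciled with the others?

D

Solve using three stations at a time. Using A, B, C (subtract circle equations pairwise → linear system) gives (x, y) ≈ (-13.3, -55.5).
Distances from that point to each station vs reported:
  A: calculated 93.6 vs reported 93.7 → residual 0.1 km
  B: calculated 112.0 vs reported 112.1 → residual 0.1 km
  C: calculated 78.4 vs reported 78.5 → residual 0.1 km
  D: calculated 131.0 vs reported 160.9 → residual 29.9 km
A, B, C are mutually consistent (residuals ≈ 0); D is off by 29.9 km.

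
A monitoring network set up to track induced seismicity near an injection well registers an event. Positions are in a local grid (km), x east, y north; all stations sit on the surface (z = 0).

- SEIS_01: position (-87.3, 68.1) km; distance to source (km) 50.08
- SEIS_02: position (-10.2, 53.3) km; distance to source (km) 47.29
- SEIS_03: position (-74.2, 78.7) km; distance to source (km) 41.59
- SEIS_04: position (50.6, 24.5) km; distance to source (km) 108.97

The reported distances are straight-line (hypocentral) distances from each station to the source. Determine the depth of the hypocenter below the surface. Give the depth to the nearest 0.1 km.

Each station gives a sphere (x−x_i)² + (y−y_i)² + z² = d_i² (stations at z=0).
Subtracting the SEIS_01 sphere from SEIS_02 and SEIS_03: z² cancels, leaving linear equations in x and y:
154.2 x − 29.6 y = -9042.31
26.2 x + 21.2 y = 218.71
Solving: x ≈ -45.796, y ≈ 66.913 km (keep extra digits for the depth step; rounded: -45.8, 66.9).
Then from the SEIS_01 sphere: z² = 50.08² − (x + 87.3)² − (y − 68.1)² with x = -45.796, y = 66.913, so z ≈ 28.000 ≈ 28.0 km.

28.0 km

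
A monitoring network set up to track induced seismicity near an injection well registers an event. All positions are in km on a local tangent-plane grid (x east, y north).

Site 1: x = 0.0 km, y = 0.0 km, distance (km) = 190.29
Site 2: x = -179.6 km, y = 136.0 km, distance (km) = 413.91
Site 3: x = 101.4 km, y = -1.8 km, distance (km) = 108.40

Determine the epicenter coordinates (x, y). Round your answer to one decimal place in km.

Circle about each station: x² + y² = 190.29²; (x + 179.6)² + (y − 136.0)² = 413.91²; (x − 101.4)² + (y + 1.8)² = 108.40².
Subtracting the Site 1 equation from the Site 2 and Site 3 equations removes the quadratic terms:
-359.2 x + 272.0 y = -84359.04
202.8 x − 3.6 y = 34744.92
Solving the 2×2 system: x ≈ 169.8, y ≈ -85.9 km.
Check against Site 1 (with the unrounded x, y): √(x²+y²) = 190.30 ≈ 190.29 km. ✓

x ≈ 169.8 km, y ≈ -85.9 km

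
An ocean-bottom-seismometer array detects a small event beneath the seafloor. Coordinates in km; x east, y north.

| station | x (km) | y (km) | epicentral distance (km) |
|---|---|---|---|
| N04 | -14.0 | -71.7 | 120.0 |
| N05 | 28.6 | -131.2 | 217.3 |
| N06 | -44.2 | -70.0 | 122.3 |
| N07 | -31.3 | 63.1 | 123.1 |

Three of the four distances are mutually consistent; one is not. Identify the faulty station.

N04

Solve using three stations at a time. Using N05, N06, N07 (subtract circle equations pairwise → linear system) gives (x, y) ≈ (-140.0, 5.7).
Distances from that point to each station vs reported:
  N04: calculated 147.9 vs reported 120.0 → residual 27.9 km
  N05: calculated 217.2 vs reported 217.3 → residual 0.1 km
  N06: calculated 122.1 vs reported 122.3 → residual 0.2 km
  N07: calculated 122.9 vs reported 123.1 → residual 0.2 km
N05, N06, N07 are mutually consistent (residuals ≈ 0); N04 is off by 27.9 km.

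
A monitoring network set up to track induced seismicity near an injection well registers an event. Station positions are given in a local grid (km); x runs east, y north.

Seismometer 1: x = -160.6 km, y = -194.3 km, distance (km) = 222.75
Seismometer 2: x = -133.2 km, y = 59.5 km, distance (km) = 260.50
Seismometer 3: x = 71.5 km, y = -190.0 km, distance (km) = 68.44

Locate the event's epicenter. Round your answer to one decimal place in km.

(51.0, -124.7)

Circle about each station: (x + 160.6)² + (y + 194.3)² = 222.75²; (x + 133.2)² + (y − 59.5)² = 260.50²; (x − 71.5)² + (y + 190.0)² = 68.44².
Subtracting the Seismometer 1 equation from the Seismometer 2 and Seismometer 3 equations removes the quadratic terms:
54.8 x + 507.6 y = -60505.05
464.2 x + 8.6 y = 22600.93
Solving the 2×2 system: x ≈ 51.0, y ≈ -124.7 km.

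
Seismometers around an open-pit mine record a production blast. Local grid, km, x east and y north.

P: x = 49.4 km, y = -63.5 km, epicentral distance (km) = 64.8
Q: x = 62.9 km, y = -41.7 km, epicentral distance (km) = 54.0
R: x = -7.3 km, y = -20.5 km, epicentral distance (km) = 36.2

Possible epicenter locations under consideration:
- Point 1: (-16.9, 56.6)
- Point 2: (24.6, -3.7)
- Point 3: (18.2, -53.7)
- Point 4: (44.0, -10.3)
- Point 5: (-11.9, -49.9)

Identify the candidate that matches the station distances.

For each candidate, compare |candidate − station| to the reported distance:
Point 1: residuals P 72.4, Q 72.6, R 41.5 → max 72.6 km
Point 2: residuals P 0.1, Q 0.0, R 0.1 → max 0.1 km
Point 3: residuals P 32.1, Q 7.7, R 5.7 → max 32.1 km
Point 4: residuals P 11.3, Q 17.4, R 16.1 → max 17.4 km
Point 5: residuals P 2.0, Q 21.2, R 6.4 → max 21.2 km
Only Point 2 has all residuals ≈ 0.

Point 2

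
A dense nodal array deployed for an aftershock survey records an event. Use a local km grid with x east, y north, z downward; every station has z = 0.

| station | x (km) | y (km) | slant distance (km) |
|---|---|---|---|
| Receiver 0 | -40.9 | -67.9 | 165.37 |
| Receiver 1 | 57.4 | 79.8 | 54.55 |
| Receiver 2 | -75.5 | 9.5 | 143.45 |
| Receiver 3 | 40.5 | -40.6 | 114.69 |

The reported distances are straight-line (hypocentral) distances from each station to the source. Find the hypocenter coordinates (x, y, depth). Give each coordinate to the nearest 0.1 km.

Each station gives a sphere (x−x_i)² + (y−y_i)² + z² = d_i² (stations at z=0).
Subtracting the Receiver 0 sphere from Receiver 1 and Receiver 2: z² cancels, leaving linear equations in x and y:
196.6 x + 295.4 y = 27751.11
-69.2 x + 154.8 y = 6276.61
Solving: x ≈ 47.995, y ≈ 62.002 km (keep extra digits for the depth step; rounded: 48.0, 62.0).
Then from the Receiver 0 sphere: z² = 165.37² − (x + 40.9)² − (y + 67.9)² with x = 47.995, y = 62.002, so z ≈ 50.699 ≈ 50.7 km.

x ≈ 48.0 km, y ≈ 62.0 km, depth ≈ 50.7 km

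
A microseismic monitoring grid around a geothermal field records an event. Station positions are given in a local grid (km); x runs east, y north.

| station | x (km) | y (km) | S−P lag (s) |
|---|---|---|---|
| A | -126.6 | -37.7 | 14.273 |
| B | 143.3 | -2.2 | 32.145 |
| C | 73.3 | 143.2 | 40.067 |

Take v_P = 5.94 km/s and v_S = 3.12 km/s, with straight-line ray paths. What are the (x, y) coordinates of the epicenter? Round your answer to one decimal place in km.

Distance from S−P lag: d = Δt · v_P v_S / (v_P − v_S) = Δt · (5.94·3.12)/(5.94−3.12) ≈ 6.5719·Δt.
So d_A = 93.80, d_B = 211.25, d_C = 263.32 km.
Circle about each station: (x + 126.6)² + (y + 37.7)² = 93.80²; (x − 143.3)² + (y + 2.2)² = 211.25²; (x − 73.3)² + (y − 143.2)² = 263.32².
Subtracting pairs of circle equations eliminates x²+y² and gives linear equations (the radical axes):
539.8 x + 71.0 y = -32737.24
399.8 x + 361.8 y = -52108.70
Solving the 2×2 system: x ≈ -48.8, y ≈ -90.1 km.

x ≈ -48.8 km, y ≈ -90.1 km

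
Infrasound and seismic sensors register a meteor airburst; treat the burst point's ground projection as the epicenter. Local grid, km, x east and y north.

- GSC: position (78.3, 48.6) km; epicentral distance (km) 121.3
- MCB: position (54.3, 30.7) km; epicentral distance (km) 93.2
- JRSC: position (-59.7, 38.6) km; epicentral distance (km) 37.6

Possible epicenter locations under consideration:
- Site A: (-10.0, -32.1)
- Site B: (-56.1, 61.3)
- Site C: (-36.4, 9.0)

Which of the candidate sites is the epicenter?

For each candidate, compare |candidate − station| to the reported distance:
Site A: residuals GSC 1.7, MCB 3.3, JRSC 48.8 → max 48.8 km
Site B: residuals GSC 13.7, MCB 21.4, JRSC 14.6 → max 21.4 km
Site C: residuals GSC 0.0, MCB 0.1, JRSC 0.1 → max 0.1 km
Only Site C has all residuals ≈ 0.

Site C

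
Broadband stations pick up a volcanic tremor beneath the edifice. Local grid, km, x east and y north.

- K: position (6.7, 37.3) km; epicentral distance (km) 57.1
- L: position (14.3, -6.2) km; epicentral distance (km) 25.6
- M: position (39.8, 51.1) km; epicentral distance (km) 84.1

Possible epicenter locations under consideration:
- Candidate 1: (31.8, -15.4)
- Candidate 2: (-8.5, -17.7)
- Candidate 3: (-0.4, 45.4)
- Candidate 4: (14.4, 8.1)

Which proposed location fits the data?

For each candidate, compare |candidate − station| to the reported distance:
Candidate 1: residuals K 1.3, L 5.8, M 17.1 → max 17.1 km
Candidate 2: residuals K 0.0, L 0.1, M 0.0 → max 0.1 km
Candidate 3: residuals K 46.3, L 28.1, M 43.5 → max 46.3 km
Candidate 4: residuals K 26.9, L 11.3, M 34.2 → max 34.2 km
Only Candidate 2 has all residuals ≈ 0.

Candidate 2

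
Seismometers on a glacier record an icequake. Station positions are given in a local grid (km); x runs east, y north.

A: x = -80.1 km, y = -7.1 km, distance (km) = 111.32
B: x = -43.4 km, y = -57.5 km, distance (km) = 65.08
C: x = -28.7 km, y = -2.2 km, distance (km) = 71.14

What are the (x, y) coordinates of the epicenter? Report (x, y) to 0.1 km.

x ≈ 21.5 km, y ≈ -52.6 km

Circle about each station: (x + 80.1)² + (y + 7.1)² = 111.32²; (x + 43.4)² + (y + 57.5)² = 65.08²; (x + 28.7)² + (y + 2.2)² = 71.14².
Subtracting the A equation from the B and C equations removes the quadratic terms:
73.4 x − 100.8 y = 6880.13
102.8 x + 9.8 y = 1693.35
Solving the 2×2 system: x ≈ 21.5, y ≈ -52.6 km.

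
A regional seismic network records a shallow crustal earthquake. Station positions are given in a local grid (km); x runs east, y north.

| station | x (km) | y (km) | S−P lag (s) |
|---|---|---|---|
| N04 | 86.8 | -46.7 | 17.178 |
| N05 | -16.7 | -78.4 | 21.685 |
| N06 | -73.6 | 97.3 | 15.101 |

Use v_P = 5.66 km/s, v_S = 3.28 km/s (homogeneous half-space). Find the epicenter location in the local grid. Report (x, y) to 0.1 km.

Distance from S−P lag: d = Δt · v_P v_S / (v_P − v_S) = Δt · (5.66·3.28)/(5.66−3.28) ≈ 7.8003·Δt.
So d_N04 = 133.99, d_N05 = 169.15, d_N06 = 117.79 km.
Circle about each station: (x − 86.8)² + (y + 46.7)² = 133.99²; (x + 16.7)² + (y + 78.4)² = 169.15²; (x + 73.6)² + (y − 97.3)² = 117.79².
Subtracting pairs of circle equations eliminates x²+y² and gives linear equations (the radical axes):
-207.0 x − 63.4 y = -13948.08
-320.8 x + 288.0 y = 9247.96
Solving the 2×2 system: x ≈ 42.9, y ≈ 79.9 km.

(42.9, 79.9)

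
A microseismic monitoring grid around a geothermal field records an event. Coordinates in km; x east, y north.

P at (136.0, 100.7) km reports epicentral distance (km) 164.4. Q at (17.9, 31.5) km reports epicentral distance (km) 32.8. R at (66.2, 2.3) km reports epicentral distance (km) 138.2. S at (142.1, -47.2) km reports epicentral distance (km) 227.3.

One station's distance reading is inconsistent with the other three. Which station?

Solve using three stations at a time. Using P, R, S (subtract circle equations pairwise → linear system) gives (x, y) ≈ (-28.5, 103.1).
Distances from that point to each station vs reported:
  P: calculated 164.5 vs reported 164.4 → residual 0.1 km
  Q: calculated 85.3 vs reported 32.8 → residual 52.5 km
  R: calculated 138.3 vs reported 138.2 → residual 0.1 km
  S: calculated 227.4 vs reported 227.3 → residual 0.1 km
P, R, S are mutually consistent (residuals ≈ 0); Q is off by 52.5 km.

Q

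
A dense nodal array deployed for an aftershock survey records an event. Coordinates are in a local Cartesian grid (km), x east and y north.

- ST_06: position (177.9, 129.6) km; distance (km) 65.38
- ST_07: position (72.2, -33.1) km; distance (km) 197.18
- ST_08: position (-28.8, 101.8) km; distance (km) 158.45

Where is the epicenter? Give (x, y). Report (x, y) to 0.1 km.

x ≈ 119.2 km, y ≈ 158.4 km

Circle about each station: (x − 177.9)² + (y − 129.6)² = 65.38²; (x − 72.2)² + (y + 33.1)² = 197.18²; (x + 28.8)² + (y − 101.8)² = 158.45².
Subtracting the ST_06 equation from the ST_07 and ST_08 equations removes the quadratic terms:
-211.4 x − 325.4 y = -76741.53
-413.4 x − 55.6 y = -58083.75
Solving the 2×2 system: x ≈ 119.2, y ≈ 158.4 km.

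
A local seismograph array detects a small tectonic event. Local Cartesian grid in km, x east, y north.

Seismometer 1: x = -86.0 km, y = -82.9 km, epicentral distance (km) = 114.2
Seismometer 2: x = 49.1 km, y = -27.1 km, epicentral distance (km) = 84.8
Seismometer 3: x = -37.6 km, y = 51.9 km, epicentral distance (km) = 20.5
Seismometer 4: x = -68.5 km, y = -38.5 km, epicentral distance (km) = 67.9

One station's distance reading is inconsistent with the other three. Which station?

Seismometer 3

Solve using three stations at a time. Using Seismometer 1, Seismometer 2, Seismometer 4 (subtract circle equations pairwise → linear system) gives (x, y) ≈ (-25.2, 13.7).
Distances from that point to each station vs reported:
  Seismometer 1: calculated 114.2 vs reported 114.2 → residual 0.0 km
  Seismometer 2: calculated 84.8 vs reported 84.8 → residual 0.0 km
  Seismometer 3: calculated 40.1 vs reported 20.5 → residual 19.6 km
  Seismometer 4: calculated 67.9 vs reported 67.9 → residual 0.0 km
Seismometer 1, Seismometer 2, Seismometer 4 are mutually consistent (residuals ≈ 0); Seismometer 3 is off by 19.6 km.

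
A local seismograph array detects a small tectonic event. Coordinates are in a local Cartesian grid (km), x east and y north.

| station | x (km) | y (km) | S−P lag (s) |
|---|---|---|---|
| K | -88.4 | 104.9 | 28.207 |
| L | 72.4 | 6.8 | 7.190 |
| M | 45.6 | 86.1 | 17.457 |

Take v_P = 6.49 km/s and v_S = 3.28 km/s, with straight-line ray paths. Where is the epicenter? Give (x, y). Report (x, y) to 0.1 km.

Distance from S−P lag: d = Δt · v_P v_S / (v_P − v_S) = Δt · (6.49·3.28)/(6.49−3.28) ≈ 6.6315·Δt.
So d_K = 187.06, d_L = 47.68, d_M = 115.77 km.
Circle about each station: (x + 88.4)² + (y − 104.9)² = 187.06²; (x − 72.4)² + (y − 6.8)² = 47.68²; (x − 45.6)² + (y − 86.1)² = 115.77².
Subtracting the K equation from the L and M equations removes the quadratic terms:
321.6 x − 196.2 y = 19187.49
268.0 x − 37.6 y = 12262.75
Solving the 2×2 system: x ≈ 41.6, y ≈ -29.6 km.

x ≈ 41.6 km, y ≈ -29.6 km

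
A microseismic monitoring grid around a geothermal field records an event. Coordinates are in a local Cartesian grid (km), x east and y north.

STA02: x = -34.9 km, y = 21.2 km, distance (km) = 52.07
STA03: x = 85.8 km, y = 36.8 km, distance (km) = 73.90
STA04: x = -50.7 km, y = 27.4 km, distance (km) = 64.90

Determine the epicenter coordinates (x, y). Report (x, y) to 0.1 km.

Circle about each station: (x + 34.9)² + (y − 21.2)² = 52.07²; (x − 85.8)² + (y − 36.8)² = 73.90²; (x + 50.7)² + (y − 27.4)² = 64.90².
Subtracting the STA02 equation from the STA03 and STA04 equations removes the quadratic terms:
241.4 x + 31.2 y = 4298.50
-31.6 x + 12.4 y = 153.07
Solving the 2×2 system: x ≈ 12.2, y ≈ 43.4 km.
Check against STA02 (with the unrounded x, y): √((x + 34.9)²+(y − 21.2)²) = 52.07 ≈ 52.07 km. ✓

12.2 km east, 43.4 km north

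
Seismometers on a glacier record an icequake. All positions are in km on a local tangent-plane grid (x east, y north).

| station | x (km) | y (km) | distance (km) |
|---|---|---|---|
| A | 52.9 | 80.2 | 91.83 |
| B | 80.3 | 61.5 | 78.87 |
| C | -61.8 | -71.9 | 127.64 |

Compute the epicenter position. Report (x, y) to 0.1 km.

(50.7, -11.6)

Circle about each station: (x − 52.9)² + (y − 80.2)² = 91.83²; (x − 80.3)² + (y − 61.5)² = 78.87²; (x + 61.8)² + (y + 71.9)² = 127.64².
Subtracting the A equation from the B and C equations removes the quadratic terms:
54.8 x − 37.4 y = 3212.16
-229.4 x − 304.2 y = -8100.82
Solving the 2×2 system: x ≈ 50.7, y ≈ -11.6 km.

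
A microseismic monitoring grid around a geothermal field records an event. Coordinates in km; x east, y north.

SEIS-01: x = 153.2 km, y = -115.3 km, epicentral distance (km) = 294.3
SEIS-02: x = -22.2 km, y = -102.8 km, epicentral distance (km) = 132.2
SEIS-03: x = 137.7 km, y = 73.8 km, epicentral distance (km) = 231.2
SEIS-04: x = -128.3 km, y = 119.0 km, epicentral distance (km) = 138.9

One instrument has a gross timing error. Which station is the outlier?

Solve using three stations at a time. Using SEIS-01, SEIS-02, SEIS-04 (subtract circle equations pairwise → linear system) gives (x, y) ≈ (-125.2, -19.9).
Distances from that point to each station vs reported:
  SEIS-01: calculated 294.3 vs reported 294.3 → residual 0.0 km
  SEIS-02: calculated 132.2 vs reported 132.2 → residual 0.0 km
  SEIS-03: calculated 279.1 vs reported 231.2 → residual 47.9 km
  SEIS-04: calculated 138.9 vs reported 138.9 → residual 0.0 km
SEIS-01, SEIS-02, SEIS-04 are mutually consistent (residuals ≈ 0); SEIS-03 is off by 47.9 km.

SEIS-03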